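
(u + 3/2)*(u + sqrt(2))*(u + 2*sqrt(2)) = u^3 + 3*u^2/2 + 3*sqrt(2)*u^2 + 4*u + 9*sqrt(2)*u/2 + 6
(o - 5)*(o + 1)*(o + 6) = o^3 + 2*o^2 - 29*o - 30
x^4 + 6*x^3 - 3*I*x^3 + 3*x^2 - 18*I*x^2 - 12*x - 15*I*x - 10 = (x + 1)*(x + 5)*(x - 2*I)*(x - I)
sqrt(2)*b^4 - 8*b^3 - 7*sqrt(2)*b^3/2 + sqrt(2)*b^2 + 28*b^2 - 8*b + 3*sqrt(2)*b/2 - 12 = (b - 3)*(b - 1)*(b - 4*sqrt(2))*(sqrt(2)*b + sqrt(2)/2)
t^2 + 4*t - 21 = (t - 3)*(t + 7)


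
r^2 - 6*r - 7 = (r - 7)*(r + 1)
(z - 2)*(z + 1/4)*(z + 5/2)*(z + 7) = z^4 + 31*z^3/4 + 3*z^2/8 - 283*z/8 - 35/4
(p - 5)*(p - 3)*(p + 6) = p^3 - 2*p^2 - 33*p + 90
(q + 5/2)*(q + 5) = q^2 + 15*q/2 + 25/2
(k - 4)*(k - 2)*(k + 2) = k^3 - 4*k^2 - 4*k + 16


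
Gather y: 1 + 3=4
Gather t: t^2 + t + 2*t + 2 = t^2 + 3*t + 2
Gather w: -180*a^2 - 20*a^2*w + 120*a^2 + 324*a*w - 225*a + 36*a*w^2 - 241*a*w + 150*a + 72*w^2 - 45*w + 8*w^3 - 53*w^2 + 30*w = -60*a^2 - 75*a + 8*w^3 + w^2*(36*a + 19) + w*(-20*a^2 + 83*a - 15)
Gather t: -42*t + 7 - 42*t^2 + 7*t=-42*t^2 - 35*t + 7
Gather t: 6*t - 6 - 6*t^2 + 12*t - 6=-6*t^2 + 18*t - 12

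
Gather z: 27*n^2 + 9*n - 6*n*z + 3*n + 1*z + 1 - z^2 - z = 27*n^2 - 6*n*z + 12*n - z^2 + 1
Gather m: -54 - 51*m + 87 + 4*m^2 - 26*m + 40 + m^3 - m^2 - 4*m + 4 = m^3 + 3*m^2 - 81*m + 77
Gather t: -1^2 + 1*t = t - 1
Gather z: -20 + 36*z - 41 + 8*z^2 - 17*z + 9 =8*z^2 + 19*z - 52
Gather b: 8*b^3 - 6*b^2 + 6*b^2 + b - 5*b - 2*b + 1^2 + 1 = 8*b^3 - 6*b + 2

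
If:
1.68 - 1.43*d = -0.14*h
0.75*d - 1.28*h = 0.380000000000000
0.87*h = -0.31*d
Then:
No Solution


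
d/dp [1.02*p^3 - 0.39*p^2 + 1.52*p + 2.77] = 3.06*p^2 - 0.78*p + 1.52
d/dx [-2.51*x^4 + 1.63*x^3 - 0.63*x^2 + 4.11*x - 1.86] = -10.04*x^3 + 4.89*x^2 - 1.26*x + 4.11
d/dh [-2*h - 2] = -2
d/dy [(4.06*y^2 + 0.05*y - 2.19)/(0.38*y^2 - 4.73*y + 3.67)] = (-19.2228*y^2 + 31.4648*y - 10.1752)/(0.1444*y^4 - 3.5948*y^3 + 25.1621*y^2 - 34.7182*y + 13.4689)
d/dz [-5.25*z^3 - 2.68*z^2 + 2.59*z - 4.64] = -15.75*z^2 - 5.36*z + 2.59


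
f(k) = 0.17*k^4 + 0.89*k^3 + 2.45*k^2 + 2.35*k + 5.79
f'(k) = 0.68*k^3 + 2.67*k^2 + 4.9*k + 2.35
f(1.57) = 20.00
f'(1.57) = 19.26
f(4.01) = 155.95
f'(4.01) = 108.78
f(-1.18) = 5.30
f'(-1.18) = -0.83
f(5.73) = 450.39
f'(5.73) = 246.02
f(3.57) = 113.51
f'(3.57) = 84.81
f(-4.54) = 34.56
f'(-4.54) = -28.50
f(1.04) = 12.08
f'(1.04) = 11.10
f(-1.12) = 5.25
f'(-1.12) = -0.74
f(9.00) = 1989.57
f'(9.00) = 758.44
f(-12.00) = 2317.59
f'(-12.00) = -847.01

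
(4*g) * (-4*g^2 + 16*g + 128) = -16*g^3 + 64*g^2 + 512*g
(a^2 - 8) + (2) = a^2 - 6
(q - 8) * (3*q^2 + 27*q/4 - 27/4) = 3*q^3 - 69*q^2/4 - 243*q/4 + 54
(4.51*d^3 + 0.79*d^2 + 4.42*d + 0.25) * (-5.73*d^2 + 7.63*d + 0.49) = -25.8423*d^5 + 29.8846*d^4 - 17.089*d^3 + 32.6792*d^2 + 4.0733*d + 0.1225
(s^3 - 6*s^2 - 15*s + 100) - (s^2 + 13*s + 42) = s^3 - 7*s^2 - 28*s + 58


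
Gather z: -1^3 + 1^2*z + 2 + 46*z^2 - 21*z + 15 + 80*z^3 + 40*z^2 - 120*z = 80*z^3 + 86*z^2 - 140*z + 16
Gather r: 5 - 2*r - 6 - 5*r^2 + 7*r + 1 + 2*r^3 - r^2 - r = 2*r^3 - 6*r^2 + 4*r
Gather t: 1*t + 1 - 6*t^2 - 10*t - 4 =-6*t^2 - 9*t - 3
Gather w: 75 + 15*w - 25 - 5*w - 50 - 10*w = 0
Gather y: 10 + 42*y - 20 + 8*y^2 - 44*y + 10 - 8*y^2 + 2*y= 0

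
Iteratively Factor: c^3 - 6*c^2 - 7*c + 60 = (c + 3)*(c^2 - 9*c + 20) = (c - 4)*(c + 3)*(c - 5)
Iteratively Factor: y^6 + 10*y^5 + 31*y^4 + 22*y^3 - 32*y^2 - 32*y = (y)*(y^5 + 10*y^4 + 31*y^3 + 22*y^2 - 32*y - 32) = y*(y + 4)*(y^4 + 6*y^3 + 7*y^2 - 6*y - 8) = y*(y + 2)*(y + 4)*(y^3 + 4*y^2 - y - 4) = y*(y - 1)*(y + 2)*(y + 4)*(y^2 + 5*y + 4) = y*(y - 1)*(y + 2)*(y + 4)^2*(y + 1)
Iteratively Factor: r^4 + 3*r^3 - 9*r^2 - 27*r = (r + 3)*(r^3 - 9*r) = (r - 3)*(r + 3)*(r^2 + 3*r) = r*(r - 3)*(r + 3)*(r + 3)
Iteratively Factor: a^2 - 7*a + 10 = (a - 2)*(a - 5)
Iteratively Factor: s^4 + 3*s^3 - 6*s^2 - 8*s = (s + 1)*(s^3 + 2*s^2 - 8*s) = s*(s + 1)*(s^2 + 2*s - 8) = s*(s + 1)*(s + 4)*(s - 2)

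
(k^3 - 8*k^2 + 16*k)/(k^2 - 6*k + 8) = k*(k - 4)/(k - 2)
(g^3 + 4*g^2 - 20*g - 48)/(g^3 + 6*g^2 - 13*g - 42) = (g^2 + 2*g - 24)/(g^2 + 4*g - 21)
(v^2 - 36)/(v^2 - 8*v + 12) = (v + 6)/(v - 2)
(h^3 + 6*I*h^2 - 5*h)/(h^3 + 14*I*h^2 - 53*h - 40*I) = h/(h + 8*I)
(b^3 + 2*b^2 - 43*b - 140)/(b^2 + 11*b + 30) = (b^2 - 3*b - 28)/(b + 6)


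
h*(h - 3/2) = h^2 - 3*h/2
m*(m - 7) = m^2 - 7*m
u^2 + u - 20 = (u - 4)*(u + 5)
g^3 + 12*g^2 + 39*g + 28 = (g + 1)*(g + 4)*(g + 7)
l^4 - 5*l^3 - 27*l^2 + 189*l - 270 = (l - 5)*(l - 3)^2*(l + 6)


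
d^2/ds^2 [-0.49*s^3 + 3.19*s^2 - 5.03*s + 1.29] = 6.38 - 2.94*s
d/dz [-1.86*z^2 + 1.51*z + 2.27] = 1.51 - 3.72*z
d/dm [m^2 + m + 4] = 2*m + 1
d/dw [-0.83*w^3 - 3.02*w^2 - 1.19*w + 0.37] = -2.49*w^2 - 6.04*w - 1.19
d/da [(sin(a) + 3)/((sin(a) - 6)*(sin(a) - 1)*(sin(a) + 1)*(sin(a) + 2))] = (-3*sin(a)^3 - 4*sin(a)^2 + 49*sin(a) + 78)*sin(a)/((sin(a) - 6)^2*(sin(a) + 2)^2*cos(a)^3)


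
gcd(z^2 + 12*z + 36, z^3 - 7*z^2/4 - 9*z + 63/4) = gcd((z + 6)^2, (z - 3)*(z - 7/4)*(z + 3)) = 1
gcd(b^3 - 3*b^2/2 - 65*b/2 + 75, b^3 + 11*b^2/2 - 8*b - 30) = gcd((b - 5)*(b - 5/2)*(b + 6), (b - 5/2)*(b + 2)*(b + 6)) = b^2 + 7*b/2 - 15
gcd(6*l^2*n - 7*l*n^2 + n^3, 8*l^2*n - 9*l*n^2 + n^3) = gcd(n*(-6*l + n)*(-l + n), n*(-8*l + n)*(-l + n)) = l*n - n^2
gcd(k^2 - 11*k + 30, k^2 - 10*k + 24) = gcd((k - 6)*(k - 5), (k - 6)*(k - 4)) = k - 6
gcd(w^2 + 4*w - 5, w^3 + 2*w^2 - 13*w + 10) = w^2 + 4*w - 5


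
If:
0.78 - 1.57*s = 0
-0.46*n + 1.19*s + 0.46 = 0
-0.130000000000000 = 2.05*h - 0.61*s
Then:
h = 0.08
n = 2.29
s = 0.50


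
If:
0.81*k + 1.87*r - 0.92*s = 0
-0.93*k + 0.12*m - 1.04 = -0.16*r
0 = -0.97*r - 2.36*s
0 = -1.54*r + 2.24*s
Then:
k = 0.00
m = 8.67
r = 0.00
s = 0.00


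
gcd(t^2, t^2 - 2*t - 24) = 1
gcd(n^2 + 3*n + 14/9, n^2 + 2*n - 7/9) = n + 7/3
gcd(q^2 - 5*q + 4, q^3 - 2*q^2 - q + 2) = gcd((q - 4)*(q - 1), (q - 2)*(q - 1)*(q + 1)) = q - 1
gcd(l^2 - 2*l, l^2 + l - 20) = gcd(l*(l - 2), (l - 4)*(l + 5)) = 1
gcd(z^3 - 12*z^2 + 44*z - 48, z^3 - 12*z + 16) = z - 2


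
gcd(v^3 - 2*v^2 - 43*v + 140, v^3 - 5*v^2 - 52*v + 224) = v^2 + 3*v - 28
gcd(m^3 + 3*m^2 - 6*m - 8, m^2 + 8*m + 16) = m + 4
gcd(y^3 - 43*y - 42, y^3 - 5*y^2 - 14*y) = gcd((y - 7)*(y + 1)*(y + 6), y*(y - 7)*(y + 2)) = y - 7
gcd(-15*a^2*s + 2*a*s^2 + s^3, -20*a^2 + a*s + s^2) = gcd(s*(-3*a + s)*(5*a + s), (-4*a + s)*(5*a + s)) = 5*a + s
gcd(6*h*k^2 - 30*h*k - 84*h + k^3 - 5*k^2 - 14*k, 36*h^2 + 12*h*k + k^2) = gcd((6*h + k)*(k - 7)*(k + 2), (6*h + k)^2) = 6*h + k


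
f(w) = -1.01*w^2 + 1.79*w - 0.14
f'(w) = 1.79 - 2.02*w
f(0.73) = 0.63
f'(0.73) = 0.32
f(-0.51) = -1.32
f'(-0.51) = 2.82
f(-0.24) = -0.63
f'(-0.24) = 2.27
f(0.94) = 0.65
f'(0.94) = -0.11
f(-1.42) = -4.72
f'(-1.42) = 4.66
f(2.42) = -1.72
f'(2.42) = -3.10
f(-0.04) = -0.21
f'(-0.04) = 1.87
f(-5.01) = -34.46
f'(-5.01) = 11.91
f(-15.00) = -254.24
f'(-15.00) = 32.09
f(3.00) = -3.86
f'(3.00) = -4.27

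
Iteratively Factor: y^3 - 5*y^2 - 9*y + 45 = (y - 5)*(y^2 - 9) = (y - 5)*(y + 3)*(y - 3)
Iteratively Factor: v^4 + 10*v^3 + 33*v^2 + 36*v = (v + 3)*(v^3 + 7*v^2 + 12*v) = (v + 3)*(v + 4)*(v^2 + 3*v) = v*(v + 3)*(v + 4)*(v + 3)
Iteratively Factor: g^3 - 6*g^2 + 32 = (g - 4)*(g^2 - 2*g - 8) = (g - 4)^2*(g + 2)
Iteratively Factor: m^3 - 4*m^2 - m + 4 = (m - 1)*(m^2 - 3*m - 4) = (m - 1)*(m + 1)*(m - 4)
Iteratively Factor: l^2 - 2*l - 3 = (l + 1)*(l - 3)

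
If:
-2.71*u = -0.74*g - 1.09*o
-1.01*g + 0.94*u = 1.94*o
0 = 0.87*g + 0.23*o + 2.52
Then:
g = -3.32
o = 1.60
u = -0.26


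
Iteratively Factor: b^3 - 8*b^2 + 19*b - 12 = (b - 4)*(b^2 - 4*b + 3) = (b - 4)*(b - 3)*(b - 1)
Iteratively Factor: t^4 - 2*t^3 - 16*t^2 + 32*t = (t + 4)*(t^3 - 6*t^2 + 8*t) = (t - 4)*(t + 4)*(t^2 - 2*t) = (t - 4)*(t - 2)*(t + 4)*(t)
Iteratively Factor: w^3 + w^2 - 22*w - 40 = (w - 5)*(w^2 + 6*w + 8) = (w - 5)*(w + 2)*(w + 4)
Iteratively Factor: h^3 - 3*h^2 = (h)*(h^2 - 3*h) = h^2*(h - 3)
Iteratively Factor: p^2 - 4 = (p + 2)*(p - 2)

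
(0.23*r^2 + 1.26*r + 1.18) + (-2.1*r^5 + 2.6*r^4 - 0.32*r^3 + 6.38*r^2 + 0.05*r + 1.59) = -2.1*r^5 + 2.6*r^4 - 0.32*r^3 + 6.61*r^2 + 1.31*r + 2.77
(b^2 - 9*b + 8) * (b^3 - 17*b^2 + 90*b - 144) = b^5 - 26*b^4 + 251*b^3 - 1090*b^2 + 2016*b - 1152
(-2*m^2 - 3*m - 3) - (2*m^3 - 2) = -2*m^3 - 2*m^2 - 3*m - 1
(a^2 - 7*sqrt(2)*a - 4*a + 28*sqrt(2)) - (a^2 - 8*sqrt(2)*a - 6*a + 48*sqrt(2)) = sqrt(2)*a + 2*a - 20*sqrt(2)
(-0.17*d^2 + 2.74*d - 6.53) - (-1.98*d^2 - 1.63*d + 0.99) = 1.81*d^2 + 4.37*d - 7.52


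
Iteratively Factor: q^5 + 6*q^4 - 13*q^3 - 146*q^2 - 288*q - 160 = (q - 5)*(q^4 + 11*q^3 + 42*q^2 + 64*q + 32) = (q - 5)*(q + 2)*(q^3 + 9*q^2 + 24*q + 16) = (q - 5)*(q + 2)*(q + 4)*(q^2 + 5*q + 4) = (q - 5)*(q + 1)*(q + 2)*(q + 4)*(q + 4)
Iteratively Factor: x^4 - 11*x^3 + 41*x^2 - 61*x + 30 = (x - 2)*(x^3 - 9*x^2 + 23*x - 15) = (x - 3)*(x - 2)*(x^2 - 6*x + 5) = (x - 3)*(x - 2)*(x - 1)*(x - 5)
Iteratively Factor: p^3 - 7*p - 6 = (p - 3)*(p^2 + 3*p + 2) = (p - 3)*(p + 2)*(p + 1)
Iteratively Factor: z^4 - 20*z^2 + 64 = (z + 2)*(z^3 - 2*z^2 - 16*z + 32) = (z - 2)*(z + 2)*(z^2 - 16) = (z - 4)*(z - 2)*(z + 2)*(z + 4)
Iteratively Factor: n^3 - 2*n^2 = (n)*(n^2 - 2*n) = n^2*(n - 2)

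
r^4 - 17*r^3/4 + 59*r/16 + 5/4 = (r - 4)*(r - 5/4)*(r + 1/2)^2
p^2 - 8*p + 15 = (p - 5)*(p - 3)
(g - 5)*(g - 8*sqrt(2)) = g^2 - 8*sqrt(2)*g - 5*g + 40*sqrt(2)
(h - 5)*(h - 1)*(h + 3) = h^3 - 3*h^2 - 13*h + 15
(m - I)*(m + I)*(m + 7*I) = m^3 + 7*I*m^2 + m + 7*I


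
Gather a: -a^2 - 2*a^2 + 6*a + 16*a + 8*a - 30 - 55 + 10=-3*a^2 + 30*a - 75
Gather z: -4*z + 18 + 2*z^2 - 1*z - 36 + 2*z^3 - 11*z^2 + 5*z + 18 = 2*z^3 - 9*z^2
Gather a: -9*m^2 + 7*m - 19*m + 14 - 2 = -9*m^2 - 12*m + 12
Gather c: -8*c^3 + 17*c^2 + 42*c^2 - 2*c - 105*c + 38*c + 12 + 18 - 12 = -8*c^3 + 59*c^2 - 69*c + 18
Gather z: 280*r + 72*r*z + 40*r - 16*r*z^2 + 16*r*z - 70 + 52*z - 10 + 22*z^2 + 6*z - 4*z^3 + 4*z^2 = 320*r - 4*z^3 + z^2*(26 - 16*r) + z*(88*r + 58) - 80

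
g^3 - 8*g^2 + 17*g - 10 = (g - 5)*(g - 2)*(g - 1)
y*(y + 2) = y^2 + 2*y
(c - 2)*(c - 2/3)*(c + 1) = c^3 - 5*c^2/3 - 4*c/3 + 4/3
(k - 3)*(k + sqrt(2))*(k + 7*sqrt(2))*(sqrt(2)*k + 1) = sqrt(2)*k^4 - 3*sqrt(2)*k^3 + 17*k^3 - 51*k^2 + 22*sqrt(2)*k^2 - 66*sqrt(2)*k + 14*k - 42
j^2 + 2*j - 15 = (j - 3)*(j + 5)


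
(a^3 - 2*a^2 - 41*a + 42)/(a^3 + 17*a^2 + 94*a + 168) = (a^2 - 8*a + 7)/(a^2 + 11*a + 28)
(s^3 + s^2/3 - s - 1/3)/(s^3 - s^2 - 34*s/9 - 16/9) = 3*(3*s^2 - 2*s - 1)/(9*s^2 - 18*s - 16)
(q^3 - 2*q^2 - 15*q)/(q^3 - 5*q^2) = (q + 3)/q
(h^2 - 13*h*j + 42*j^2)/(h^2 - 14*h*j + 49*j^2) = (h - 6*j)/(h - 7*j)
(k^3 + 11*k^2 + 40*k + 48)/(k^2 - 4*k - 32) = (k^2 + 7*k + 12)/(k - 8)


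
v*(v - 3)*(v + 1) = v^3 - 2*v^2 - 3*v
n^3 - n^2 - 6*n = n*(n - 3)*(n + 2)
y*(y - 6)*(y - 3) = y^3 - 9*y^2 + 18*y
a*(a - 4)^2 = a^3 - 8*a^2 + 16*a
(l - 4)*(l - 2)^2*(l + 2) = l^4 - 6*l^3 + 4*l^2 + 24*l - 32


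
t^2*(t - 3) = t^3 - 3*t^2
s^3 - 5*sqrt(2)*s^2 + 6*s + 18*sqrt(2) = (s - 3*sqrt(2))^2*(s + sqrt(2))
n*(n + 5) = n^2 + 5*n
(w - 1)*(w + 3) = w^2 + 2*w - 3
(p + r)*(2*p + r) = 2*p^2 + 3*p*r + r^2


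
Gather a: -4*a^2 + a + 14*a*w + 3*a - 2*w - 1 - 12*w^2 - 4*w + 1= -4*a^2 + a*(14*w + 4) - 12*w^2 - 6*w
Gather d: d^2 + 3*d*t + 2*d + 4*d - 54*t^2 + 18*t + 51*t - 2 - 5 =d^2 + d*(3*t + 6) - 54*t^2 + 69*t - 7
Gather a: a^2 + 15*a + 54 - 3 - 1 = a^2 + 15*a + 50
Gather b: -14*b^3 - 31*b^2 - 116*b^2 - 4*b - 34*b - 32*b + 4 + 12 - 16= -14*b^3 - 147*b^2 - 70*b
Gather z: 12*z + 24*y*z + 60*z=z*(24*y + 72)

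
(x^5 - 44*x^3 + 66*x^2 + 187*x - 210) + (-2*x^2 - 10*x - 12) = x^5 - 44*x^3 + 64*x^2 + 177*x - 222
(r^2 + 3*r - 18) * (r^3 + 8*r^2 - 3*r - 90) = r^5 + 11*r^4 + 3*r^3 - 243*r^2 - 216*r + 1620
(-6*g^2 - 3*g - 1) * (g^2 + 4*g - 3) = -6*g^4 - 27*g^3 + 5*g^2 + 5*g + 3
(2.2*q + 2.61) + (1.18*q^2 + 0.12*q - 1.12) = 1.18*q^2 + 2.32*q + 1.49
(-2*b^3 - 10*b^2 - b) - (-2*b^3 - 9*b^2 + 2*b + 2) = -b^2 - 3*b - 2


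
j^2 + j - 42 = (j - 6)*(j + 7)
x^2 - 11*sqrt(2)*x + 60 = (x - 6*sqrt(2))*(x - 5*sqrt(2))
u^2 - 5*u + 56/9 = (u - 8/3)*(u - 7/3)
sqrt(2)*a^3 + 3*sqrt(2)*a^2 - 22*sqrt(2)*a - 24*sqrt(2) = (a - 4)*(a + 6)*(sqrt(2)*a + sqrt(2))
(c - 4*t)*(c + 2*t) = c^2 - 2*c*t - 8*t^2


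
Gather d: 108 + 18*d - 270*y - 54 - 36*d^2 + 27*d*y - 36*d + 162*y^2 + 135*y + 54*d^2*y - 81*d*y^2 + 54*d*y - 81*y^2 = d^2*(54*y - 36) + d*(-81*y^2 + 81*y - 18) + 81*y^2 - 135*y + 54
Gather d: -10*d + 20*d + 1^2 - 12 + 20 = 10*d + 9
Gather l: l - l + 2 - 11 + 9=0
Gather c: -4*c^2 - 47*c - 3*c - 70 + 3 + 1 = -4*c^2 - 50*c - 66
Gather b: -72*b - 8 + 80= 72 - 72*b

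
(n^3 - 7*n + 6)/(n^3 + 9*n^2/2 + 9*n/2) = 2*(n^2 - 3*n + 2)/(n*(2*n + 3))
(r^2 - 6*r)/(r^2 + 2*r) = (r - 6)/(r + 2)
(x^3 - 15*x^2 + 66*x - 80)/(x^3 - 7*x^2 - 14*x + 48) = (x - 5)/(x + 3)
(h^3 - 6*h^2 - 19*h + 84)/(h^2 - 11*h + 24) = (h^2 - 3*h - 28)/(h - 8)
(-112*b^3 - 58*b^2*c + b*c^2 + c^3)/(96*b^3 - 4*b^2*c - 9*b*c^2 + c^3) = (-14*b^2 - 9*b*c - c^2)/(12*b^2 + b*c - c^2)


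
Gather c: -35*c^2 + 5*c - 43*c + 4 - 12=-35*c^2 - 38*c - 8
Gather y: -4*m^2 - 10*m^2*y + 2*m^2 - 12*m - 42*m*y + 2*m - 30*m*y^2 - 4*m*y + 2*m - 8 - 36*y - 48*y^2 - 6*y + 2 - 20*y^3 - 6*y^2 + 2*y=-2*m^2 - 8*m - 20*y^3 + y^2*(-30*m - 54) + y*(-10*m^2 - 46*m - 40) - 6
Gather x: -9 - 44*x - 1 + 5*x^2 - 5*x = 5*x^2 - 49*x - 10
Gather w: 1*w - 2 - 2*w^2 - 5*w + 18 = -2*w^2 - 4*w + 16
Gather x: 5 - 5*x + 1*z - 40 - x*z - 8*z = x*(-z - 5) - 7*z - 35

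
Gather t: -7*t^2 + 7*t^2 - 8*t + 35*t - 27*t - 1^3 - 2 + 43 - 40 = 0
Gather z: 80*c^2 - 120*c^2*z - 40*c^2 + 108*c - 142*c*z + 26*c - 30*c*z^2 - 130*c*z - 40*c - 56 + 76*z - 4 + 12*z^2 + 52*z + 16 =40*c^2 + 94*c + z^2*(12 - 30*c) + z*(-120*c^2 - 272*c + 128) - 44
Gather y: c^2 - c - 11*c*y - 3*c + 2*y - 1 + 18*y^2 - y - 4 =c^2 - 4*c + 18*y^2 + y*(1 - 11*c) - 5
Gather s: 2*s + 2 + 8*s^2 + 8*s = 8*s^2 + 10*s + 2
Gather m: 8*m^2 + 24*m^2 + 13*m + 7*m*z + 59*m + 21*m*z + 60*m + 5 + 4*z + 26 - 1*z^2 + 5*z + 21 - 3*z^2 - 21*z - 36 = 32*m^2 + m*(28*z + 132) - 4*z^2 - 12*z + 16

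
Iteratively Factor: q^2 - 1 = (q + 1)*(q - 1)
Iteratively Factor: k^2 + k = (k)*(k + 1)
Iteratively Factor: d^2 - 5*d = (d)*(d - 5)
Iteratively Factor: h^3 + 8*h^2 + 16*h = (h + 4)*(h^2 + 4*h) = h*(h + 4)*(h + 4)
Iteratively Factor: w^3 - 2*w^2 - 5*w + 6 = (w - 3)*(w^2 + w - 2) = (w - 3)*(w + 2)*(w - 1)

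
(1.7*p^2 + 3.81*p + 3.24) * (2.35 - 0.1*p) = -0.17*p^3 + 3.614*p^2 + 8.6295*p + 7.614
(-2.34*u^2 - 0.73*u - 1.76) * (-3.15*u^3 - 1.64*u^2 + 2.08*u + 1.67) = 7.371*u^5 + 6.1371*u^4 + 1.874*u^3 - 2.5398*u^2 - 4.8799*u - 2.9392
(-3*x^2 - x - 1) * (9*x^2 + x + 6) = -27*x^4 - 12*x^3 - 28*x^2 - 7*x - 6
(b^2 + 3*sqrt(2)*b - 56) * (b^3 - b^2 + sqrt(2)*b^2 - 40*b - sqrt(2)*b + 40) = b^5 - b^4 + 4*sqrt(2)*b^4 - 90*b^3 - 4*sqrt(2)*b^3 - 176*sqrt(2)*b^2 + 90*b^2 + 176*sqrt(2)*b + 2240*b - 2240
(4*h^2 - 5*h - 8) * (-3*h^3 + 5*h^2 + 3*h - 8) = -12*h^5 + 35*h^4 + 11*h^3 - 87*h^2 + 16*h + 64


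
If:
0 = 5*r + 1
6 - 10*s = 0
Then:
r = -1/5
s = 3/5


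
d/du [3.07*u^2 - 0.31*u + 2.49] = 6.14*u - 0.31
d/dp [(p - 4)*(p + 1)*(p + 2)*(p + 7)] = 4*p^3 + 18*p^2 - 34*p - 78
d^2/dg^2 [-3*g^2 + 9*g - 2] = -6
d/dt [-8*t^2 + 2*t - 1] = 2 - 16*t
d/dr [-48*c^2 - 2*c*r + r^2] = -2*c + 2*r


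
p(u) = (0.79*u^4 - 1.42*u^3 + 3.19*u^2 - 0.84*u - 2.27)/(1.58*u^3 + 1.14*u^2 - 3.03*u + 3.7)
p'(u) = (-4.74*u^2 - 2.28*u + 3.03)*(0.79*u^4 - 1.42*u^3 + 3.19*u^2 - 0.84*u - 2.27)/(1.58*u^3 + 1.14*u^2 - 3.03*u + 3.7)^2 + (3.16*u^3 - 4.26*u^2 + 6.38*u - 0.84)/(1.58*u^3 + 1.14*u^2 - 3.03*u + 3.7) = (1.2482*u^6 + 1.8012*u^5 - 13.8401*u^4 + 22.9516*u^3 - 13.7103*u^2 + 28.7816*u - 9.9861)/(2.4964*u^6 + 3.6024*u^5 - 8.2752*u^4 + 4.7836*u^3 + 17.6169*u^2 - 22.422*u + 13.69)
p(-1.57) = 3.34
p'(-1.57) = -9.81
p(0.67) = -0.63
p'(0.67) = 1.08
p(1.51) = 0.41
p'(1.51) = 0.74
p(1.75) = 0.56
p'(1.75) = 0.53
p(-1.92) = 12.57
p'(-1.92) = -70.04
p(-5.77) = -5.14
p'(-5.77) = 0.24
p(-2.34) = -18.38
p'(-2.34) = -75.88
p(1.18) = 0.09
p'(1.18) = 1.25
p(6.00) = 2.24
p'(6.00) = 0.44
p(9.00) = 3.60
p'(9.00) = 0.47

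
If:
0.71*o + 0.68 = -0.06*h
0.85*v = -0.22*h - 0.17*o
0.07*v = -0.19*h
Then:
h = -0.08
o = -0.95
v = 0.21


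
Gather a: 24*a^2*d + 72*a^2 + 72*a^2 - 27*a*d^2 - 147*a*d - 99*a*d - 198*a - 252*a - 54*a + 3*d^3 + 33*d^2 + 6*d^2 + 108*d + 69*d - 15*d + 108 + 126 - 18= a^2*(24*d + 144) + a*(-27*d^2 - 246*d - 504) + 3*d^3 + 39*d^2 + 162*d + 216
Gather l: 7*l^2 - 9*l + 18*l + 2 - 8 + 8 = 7*l^2 + 9*l + 2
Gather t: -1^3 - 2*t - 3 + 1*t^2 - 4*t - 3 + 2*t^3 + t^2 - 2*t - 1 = 2*t^3 + 2*t^2 - 8*t - 8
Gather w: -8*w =-8*w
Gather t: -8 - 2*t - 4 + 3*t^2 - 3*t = 3*t^2 - 5*t - 12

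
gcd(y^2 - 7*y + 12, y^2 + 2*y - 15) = y - 3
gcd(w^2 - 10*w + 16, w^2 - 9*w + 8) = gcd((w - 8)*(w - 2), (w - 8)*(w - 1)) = w - 8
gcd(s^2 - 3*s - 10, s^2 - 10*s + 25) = s - 5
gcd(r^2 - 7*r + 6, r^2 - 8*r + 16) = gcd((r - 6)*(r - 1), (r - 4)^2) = 1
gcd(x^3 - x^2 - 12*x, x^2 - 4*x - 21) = x + 3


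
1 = 1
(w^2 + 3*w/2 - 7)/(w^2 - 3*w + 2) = (w + 7/2)/(w - 1)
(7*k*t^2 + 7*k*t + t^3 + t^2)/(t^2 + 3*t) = (7*k*t + 7*k + t^2 + t)/(t + 3)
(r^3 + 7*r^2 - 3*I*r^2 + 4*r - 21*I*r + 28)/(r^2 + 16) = (r^2 + r*(7 + I) + 7*I)/(r + 4*I)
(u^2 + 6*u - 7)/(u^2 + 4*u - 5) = (u + 7)/(u + 5)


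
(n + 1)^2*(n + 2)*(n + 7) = n^4 + 11*n^3 + 33*n^2 + 37*n + 14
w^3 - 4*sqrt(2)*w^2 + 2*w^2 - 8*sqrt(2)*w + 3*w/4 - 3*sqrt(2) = (w + 1/2)*(w + 3/2)*(w - 4*sqrt(2))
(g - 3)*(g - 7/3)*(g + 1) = g^3 - 13*g^2/3 + 5*g/3 + 7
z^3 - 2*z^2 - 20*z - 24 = (z - 6)*(z + 2)^2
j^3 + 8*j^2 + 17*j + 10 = (j + 1)*(j + 2)*(j + 5)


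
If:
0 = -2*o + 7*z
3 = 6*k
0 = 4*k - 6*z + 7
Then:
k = 1/2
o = 21/4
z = 3/2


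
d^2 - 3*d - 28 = (d - 7)*(d + 4)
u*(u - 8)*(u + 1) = u^3 - 7*u^2 - 8*u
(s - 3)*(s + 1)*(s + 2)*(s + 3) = s^4 + 3*s^3 - 7*s^2 - 27*s - 18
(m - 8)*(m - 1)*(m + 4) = m^3 - 5*m^2 - 28*m + 32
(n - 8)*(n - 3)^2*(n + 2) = n^4 - 12*n^3 + 29*n^2 + 42*n - 144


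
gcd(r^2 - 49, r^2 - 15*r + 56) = r - 7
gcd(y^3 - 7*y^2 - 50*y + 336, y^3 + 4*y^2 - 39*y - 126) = y^2 + y - 42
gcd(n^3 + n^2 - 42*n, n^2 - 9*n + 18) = n - 6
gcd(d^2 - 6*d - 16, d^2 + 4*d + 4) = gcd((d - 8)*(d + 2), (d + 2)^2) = d + 2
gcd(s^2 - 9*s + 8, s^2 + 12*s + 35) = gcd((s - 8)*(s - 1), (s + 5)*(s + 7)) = 1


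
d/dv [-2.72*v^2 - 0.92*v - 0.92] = -5.44*v - 0.92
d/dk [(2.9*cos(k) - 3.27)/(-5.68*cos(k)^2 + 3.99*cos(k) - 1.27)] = (-16.472*cos(k)^2 + 37.1472*cos(k) - 9.3643)*sin(k)/(32.2624*cos(k)^4 - 45.3264*cos(k)^3 + 30.3473*cos(k)^2 - 10.1346*cos(k) + 1.6129)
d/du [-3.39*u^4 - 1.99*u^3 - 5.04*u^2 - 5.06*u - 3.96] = -13.56*u^3 - 5.97*u^2 - 10.08*u - 5.06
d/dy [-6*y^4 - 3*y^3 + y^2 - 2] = y*(-24*y^2 - 9*y + 2)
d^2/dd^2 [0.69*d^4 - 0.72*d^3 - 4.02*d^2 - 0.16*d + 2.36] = 8.28*d^2 - 4.32*d - 8.04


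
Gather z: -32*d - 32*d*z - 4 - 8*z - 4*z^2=-32*d - 4*z^2 + z*(-32*d - 8) - 4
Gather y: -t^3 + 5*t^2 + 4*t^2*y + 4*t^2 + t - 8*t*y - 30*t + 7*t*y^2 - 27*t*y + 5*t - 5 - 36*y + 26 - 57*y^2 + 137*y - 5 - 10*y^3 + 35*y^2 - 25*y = -t^3 + 9*t^2 - 24*t - 10*y^3 + y^2*(7*t - 22) + y*(4*t^2 - 35*t + 76) + 16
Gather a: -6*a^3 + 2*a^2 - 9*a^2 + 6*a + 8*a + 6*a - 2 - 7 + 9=-6*a^3 - 7*a^2 + 20*a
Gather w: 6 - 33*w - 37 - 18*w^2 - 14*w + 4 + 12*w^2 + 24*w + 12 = -6*w^2 - 23*w - 15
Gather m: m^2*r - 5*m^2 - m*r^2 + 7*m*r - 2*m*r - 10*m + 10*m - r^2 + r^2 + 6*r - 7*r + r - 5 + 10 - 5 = m^2*(r - 5) + m*(-r^2 + 5*r)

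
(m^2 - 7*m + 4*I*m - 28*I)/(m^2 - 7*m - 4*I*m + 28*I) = (m + 4*I)/(m - 4*I)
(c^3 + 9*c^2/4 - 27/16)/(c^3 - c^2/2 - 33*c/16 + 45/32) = 2*(2*c + 3)/(4*c - 5)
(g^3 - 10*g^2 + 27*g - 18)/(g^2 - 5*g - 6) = (g^2 - 4*g + 3)/(g + 1)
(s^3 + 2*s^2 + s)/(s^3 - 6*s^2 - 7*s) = (s + 1)/(s - 7)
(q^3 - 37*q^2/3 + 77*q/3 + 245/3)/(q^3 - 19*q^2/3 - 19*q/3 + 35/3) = (q - 7)/(q - 1)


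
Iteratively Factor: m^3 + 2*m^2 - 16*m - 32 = (m - 4)*(m^2 + 6*m + 8) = (m - 4)*(m + 2)*(m + 4)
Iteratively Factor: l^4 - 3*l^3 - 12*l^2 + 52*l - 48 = (l - 2)*(l^3 - l^2 - 14*l + 24) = (l - 3)*(l - 2)*(l^2 + 2*l - 8) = (l - 3)*(l - 2)*(l + 4)*(l - 2)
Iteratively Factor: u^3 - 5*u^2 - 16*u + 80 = (u + 4)*(u^2 - 9*u + 20) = (u - 4)*(u + 4)*(u - 5)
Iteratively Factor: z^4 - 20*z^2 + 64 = (z - 4)*(z^3 + 4*z^2 - 4*z - 16) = (z - 4)*(z - 2)*(z^2 + 6*z + 8) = (z - 4)*(z - 2)*(z + 4)*(z + 2)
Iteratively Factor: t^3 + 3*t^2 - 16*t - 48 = (t + 3)*(t^2 - 16) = (t - 4)*(t + 3)*(t + 4)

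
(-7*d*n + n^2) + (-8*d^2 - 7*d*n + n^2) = -8*d^2 - 14*d*n + 2*n^2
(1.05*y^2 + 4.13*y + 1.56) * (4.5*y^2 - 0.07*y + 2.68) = 4.725*y^4 + 18.5115*y^3 + 9.5449*y^2 + 10.9592*y + 4.1808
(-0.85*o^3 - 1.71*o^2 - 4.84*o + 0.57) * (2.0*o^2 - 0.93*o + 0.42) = -1.7*o^5 - 2.6295*o^4 - 8.4467*o^3 + 4.923*o^2 - 2.5629*o + 0.2394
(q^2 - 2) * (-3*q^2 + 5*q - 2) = -3*q^4 + 5*q^3 + 4*q^2 - 10*q + 4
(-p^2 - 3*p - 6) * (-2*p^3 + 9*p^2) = 2*p^5 - 3*p^4 - 15*p^3 - 54*p^2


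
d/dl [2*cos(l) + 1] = -2*sin(l)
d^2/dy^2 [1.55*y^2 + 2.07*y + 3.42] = 3.10000000000000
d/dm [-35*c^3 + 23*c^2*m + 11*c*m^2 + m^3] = 23*c^2 + 22*c*m + 3*m^2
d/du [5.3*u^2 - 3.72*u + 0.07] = 10.6*u - 3.72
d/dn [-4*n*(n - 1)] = 4 - 8*n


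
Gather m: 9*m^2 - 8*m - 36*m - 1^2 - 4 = 9*m^2 - 44*m - 5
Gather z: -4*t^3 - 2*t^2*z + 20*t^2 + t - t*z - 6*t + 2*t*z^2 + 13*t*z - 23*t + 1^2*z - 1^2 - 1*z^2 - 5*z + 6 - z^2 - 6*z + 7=-4*t^3 + 20*t^2 - 28*t + z^2*(2*t - 2) + z*(-2*t^2 + 12*t - 10) + 12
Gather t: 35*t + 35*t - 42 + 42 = 70*t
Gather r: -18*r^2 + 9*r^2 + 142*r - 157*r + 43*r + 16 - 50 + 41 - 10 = -9*r^2 + 28*r - 3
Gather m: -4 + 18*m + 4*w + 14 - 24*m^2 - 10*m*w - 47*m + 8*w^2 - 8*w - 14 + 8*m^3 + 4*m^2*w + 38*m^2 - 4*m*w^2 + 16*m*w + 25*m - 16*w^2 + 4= 8*m^3 + m^2*(4*w + 14) + m*(-4*w^2 + 6*w - 4) - 8*w^2 - 4*w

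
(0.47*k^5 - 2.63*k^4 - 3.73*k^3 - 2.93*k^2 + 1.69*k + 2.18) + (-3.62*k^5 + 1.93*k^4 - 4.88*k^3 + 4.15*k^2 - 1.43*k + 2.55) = -3.15*k^5 - 0.7*k^4 - 8.61*k^3 + 1.22*k^2 + 0.26*k + 4.73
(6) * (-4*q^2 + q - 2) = -24*q^2 + 6*q - 12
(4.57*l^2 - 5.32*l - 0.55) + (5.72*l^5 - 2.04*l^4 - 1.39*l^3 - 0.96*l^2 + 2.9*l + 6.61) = 5.72*l^5 - 2.04*l^4 - 1.39*l^3 + 3.61*l^2 - 2.42*l + 6.06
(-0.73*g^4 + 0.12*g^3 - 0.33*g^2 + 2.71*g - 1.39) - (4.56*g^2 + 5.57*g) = -0.73*g^4 + 0.12*g^3 - 4.89*g^2 - 2.86*g - 1.39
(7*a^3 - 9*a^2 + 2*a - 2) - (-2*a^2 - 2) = 7*a^3 - 7*a^2 + 2*a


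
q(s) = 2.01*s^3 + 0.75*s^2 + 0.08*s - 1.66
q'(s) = 6.03*s^2 + 1.5*s + 0.08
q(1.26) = 3.65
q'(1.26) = 11.54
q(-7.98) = -975.96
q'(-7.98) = 372.10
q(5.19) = 299.95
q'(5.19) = 170.29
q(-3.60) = -86.01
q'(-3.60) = 72.83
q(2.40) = 30.64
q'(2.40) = 38.41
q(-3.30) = -65.99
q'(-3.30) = 60.80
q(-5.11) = -250.68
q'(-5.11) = 149.87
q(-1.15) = -3.82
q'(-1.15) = 6.33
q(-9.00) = -1406.92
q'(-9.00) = 475.01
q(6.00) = 459.98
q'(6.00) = 226.16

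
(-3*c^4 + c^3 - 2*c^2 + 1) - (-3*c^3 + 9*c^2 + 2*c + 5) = -3*c^4 + 4*c^3 - 11*c^2 - 2*c - 4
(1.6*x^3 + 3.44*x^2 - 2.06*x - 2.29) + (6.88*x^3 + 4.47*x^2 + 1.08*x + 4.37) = 8.48*x^3 + 7.91*x^2 - 0.98*x + 2.08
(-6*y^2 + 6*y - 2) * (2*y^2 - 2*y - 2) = -12*y^4 + 24*y^3 - 4*y^2 - 8*y + 4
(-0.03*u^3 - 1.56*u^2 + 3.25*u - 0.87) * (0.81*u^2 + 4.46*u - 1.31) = -0.0243*u^5 - 1.3974*u^4 - 4.2858*u^3 + 15.8339*u^2 - 8.1377*u + 1.1397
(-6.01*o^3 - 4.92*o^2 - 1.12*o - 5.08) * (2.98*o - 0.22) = -17.9098*o^4 - 13.3394*o^3 - 2.2552*o^2 - 14.892*o + 1.1176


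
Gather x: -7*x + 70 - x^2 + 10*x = -x^2 + 3*x + 70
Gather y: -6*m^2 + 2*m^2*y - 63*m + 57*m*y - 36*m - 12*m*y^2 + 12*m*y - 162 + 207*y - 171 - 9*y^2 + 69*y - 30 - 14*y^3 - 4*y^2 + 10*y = -6*m^2 - 99*m - 14*y^3 + y^2*(-12*m - 13) + y*(2*m^2 + 69*m + 286) - 363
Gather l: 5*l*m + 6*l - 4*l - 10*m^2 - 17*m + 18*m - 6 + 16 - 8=l*(5*m + 2) - 10*m^2 + m + 2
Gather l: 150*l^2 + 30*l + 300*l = 150*l^2 + 330*l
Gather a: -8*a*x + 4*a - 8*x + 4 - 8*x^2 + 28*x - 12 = a*(4 - 8*x) - 8*x^2 + 20*x - 8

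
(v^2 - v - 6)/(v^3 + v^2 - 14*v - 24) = (v - 3)/(v^2 - v - 12)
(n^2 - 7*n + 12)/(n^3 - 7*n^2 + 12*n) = 1/n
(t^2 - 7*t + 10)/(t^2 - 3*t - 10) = (t - 2)/(t + 2)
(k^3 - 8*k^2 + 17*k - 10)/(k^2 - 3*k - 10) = (k^2 - 3*k + 2)/(k + 2)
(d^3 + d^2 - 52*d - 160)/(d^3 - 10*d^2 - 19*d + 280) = (d + 4)/(d - 7)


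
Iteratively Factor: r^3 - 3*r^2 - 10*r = (r - 5)*(r^2 + 2*r) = (r - 5)*(r + 2)*(r)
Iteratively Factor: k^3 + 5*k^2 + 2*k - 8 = (k + 4)*(k^2 + k - 2) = (k + 2)*(k + 4)*(k - 1)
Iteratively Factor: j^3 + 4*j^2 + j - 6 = (j - 1)*(j^2 + 5*j + 6) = (j - 1)*(j + 3)*(j + 2)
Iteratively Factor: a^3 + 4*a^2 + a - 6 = (a + 2)*(a^2 + 2*a - 3) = (a - 1)*(a + 2)*(a + 3)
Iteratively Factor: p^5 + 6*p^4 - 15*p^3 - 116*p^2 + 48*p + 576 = (p + 4)*(p^4 + 2*p^3 - 23*p^2 - 24*p + 144) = (p - 3)*(p + 4)*(p^3 + 5*p^2 - 8*p - 48) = (p - 3)*(p + 4)^2*(p^2 + p - 12) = (p - 3)*(p + 4)^3*(p - 3)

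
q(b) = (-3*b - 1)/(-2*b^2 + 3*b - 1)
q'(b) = (-3*b - 1)*(4*b - 3)/(-2*b^2 + 3*b - 1)^2 - 3/(-2*b^2 + 3*b - 1)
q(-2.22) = -0.32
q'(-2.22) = -0.05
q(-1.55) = -0.35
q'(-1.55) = -0.02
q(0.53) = -91.84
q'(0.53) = 2759.67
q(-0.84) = -0.31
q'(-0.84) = 0.21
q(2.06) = 2.17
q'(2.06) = -2.53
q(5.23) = 0.42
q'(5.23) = -0.11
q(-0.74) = -0.28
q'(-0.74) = 0.30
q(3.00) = 1.00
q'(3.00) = -0.60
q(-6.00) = -0.19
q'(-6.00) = -0.02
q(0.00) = 1.00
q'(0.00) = 6.00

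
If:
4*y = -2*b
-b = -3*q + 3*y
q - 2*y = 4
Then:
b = 24/5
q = -4/5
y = -12/5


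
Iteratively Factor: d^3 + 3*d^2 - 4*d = (d - 1)*(d^2 + 4*d) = d*(d - 1)*(d + 4)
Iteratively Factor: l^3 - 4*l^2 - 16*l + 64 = (l - 4)*(l^2 - 16) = (l - 4)*(l + 4)*(l - 4)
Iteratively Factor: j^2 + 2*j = (j)*(j + 2)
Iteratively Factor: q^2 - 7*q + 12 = (q - 4)*(q - 3)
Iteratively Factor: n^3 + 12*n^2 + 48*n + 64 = (n + 4)*(n^2 + 8*n + 16) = (n + 4)^2*(n + 4)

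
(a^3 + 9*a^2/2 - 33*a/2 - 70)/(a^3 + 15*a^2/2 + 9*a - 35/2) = (a - 4)/(a - 1)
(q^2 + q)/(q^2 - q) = (q + 1)/(q - 1)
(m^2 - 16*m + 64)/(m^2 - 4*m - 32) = (m - 8)/(m + 4)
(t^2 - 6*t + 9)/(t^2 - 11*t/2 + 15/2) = 2*(t - 3)/(2*t - 5)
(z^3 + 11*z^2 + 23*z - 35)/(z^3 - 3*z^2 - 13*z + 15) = (z^2 + 12*z + 35)/(z^2 - 2*z - 15)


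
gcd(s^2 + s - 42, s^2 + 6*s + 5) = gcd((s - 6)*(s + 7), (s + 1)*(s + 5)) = 1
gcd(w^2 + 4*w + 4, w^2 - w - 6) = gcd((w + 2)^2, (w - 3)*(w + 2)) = w + 2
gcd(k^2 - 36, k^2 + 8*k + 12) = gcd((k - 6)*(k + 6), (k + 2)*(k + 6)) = k + 6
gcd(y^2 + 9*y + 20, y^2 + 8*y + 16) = y + 4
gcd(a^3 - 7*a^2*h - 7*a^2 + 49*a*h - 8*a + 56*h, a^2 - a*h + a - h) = a + 1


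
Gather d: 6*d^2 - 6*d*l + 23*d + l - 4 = 6*d^2 + d*(23 - 6*l) + l - 4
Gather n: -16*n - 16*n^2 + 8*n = -16*n^2 - 8*n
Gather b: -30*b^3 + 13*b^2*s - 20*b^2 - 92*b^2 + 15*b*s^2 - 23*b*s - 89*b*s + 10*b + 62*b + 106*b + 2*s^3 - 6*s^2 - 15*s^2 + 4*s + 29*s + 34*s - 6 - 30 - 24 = -30*b^3 + b^2*(13*s - 112) + b*(15*s^2 - 112*s + 178) + 2*s^3 - 21*s^2 + 67*s - 60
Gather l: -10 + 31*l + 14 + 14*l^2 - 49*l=14*l^2 - 18*l + 4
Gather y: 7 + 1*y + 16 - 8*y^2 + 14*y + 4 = -8*y^2 + 15*y + 27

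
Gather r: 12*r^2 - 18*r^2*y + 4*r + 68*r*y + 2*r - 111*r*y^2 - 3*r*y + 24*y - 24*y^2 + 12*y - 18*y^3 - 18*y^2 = r^2*(12 - 18*y) + r*(-111*y^2 + 65*y + 6) - 18*y^3 - 42*y^2 + 36*y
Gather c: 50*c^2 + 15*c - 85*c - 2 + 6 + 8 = 50*c^2 - 70*c + 12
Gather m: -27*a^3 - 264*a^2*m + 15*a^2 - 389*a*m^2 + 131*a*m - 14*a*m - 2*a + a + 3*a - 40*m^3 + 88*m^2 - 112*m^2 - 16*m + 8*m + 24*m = -27*a^3 + 15*a^2 + 2*a - 40*m^3 + m^2*(-389*a - 24) + m*(-264*a^2 + 117*a + 16)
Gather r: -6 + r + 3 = r - 3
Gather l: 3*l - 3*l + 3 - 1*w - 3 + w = 0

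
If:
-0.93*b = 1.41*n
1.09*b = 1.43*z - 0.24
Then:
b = 1.31192660550459*z - 0.220183486238532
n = 0.145227405816904 - 0.865313292992387*z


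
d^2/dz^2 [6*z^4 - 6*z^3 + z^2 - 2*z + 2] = 72*z^2 - 36*z + 2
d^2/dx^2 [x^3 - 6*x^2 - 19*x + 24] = 6*x - 12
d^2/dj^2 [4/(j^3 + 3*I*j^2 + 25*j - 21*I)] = 8*(-3*(j + I)*(j^3 + 3*I*j^2 + 25*j - 21*I) + (3*j^2 + 6*I*j + 25)^2)/(j^3 + 3*I*j^2 + 25*j - 21*I)^3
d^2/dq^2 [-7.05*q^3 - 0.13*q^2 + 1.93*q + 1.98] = -42.3*q - 0.26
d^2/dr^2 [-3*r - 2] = 0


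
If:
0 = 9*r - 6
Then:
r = 2/3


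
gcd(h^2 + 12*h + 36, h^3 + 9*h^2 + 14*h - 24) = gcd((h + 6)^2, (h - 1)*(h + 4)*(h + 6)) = h + 6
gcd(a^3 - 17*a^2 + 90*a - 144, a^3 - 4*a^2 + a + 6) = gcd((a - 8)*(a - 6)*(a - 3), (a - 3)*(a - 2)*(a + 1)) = a - 3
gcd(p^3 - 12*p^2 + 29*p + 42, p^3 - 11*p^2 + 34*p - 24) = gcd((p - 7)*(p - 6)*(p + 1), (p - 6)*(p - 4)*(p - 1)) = p - 6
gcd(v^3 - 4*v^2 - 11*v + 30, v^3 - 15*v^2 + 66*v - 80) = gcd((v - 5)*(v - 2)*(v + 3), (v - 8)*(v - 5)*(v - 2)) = v^2 - 7*v + 10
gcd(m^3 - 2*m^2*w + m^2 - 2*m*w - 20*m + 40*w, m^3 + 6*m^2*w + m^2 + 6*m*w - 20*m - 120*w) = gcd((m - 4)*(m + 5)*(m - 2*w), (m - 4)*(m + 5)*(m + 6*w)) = m^2 + m - 20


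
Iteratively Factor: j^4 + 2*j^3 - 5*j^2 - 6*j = (j - 2)*(j^3 + 4*j^2 + 3*j) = j*(j - 2)*(j^2 + 4*j + 3) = j*(j - 2)*(j + 3)*(j + 1)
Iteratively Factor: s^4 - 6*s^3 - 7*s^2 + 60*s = (s)*(s^3 - 6*s^2 - 7*s + 60) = s*(s + 3)*(s^2 - 9*s + 20) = s*(s - 5)*(s + 3)*(s - 4)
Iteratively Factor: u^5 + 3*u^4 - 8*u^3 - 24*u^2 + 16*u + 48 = (u + 2)*(u^4 + u^3 - 10*u^2 - 4*u + 24) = (u + 2)^2*(u^3 - u^2 - 8*u + 12) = (u + 2)^2*(u + 3)*(u^2 - 4*u + 4) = (u - 2)*(u + 2)^2*(u + 3)*(u - 2)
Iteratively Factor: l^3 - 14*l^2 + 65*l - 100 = (l - 5)*(l^2 - 9*l + 20) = (l - 5)^2*(l - 4)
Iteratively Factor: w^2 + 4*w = (w)*(w + 4)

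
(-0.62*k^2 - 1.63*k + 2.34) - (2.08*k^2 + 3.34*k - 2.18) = -2.7*k^2 - 4.97*k + 4.52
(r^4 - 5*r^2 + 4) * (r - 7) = r^5 - 7*r^4 - 5*r^3 + 35*r^2 + 4*r - 28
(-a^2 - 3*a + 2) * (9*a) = -9*a^3 - 27*a^2 + 18*a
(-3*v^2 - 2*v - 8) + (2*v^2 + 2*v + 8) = -v^2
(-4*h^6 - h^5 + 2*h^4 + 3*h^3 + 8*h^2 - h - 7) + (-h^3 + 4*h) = -4*h^6 - h^5 + 2*h^4 + 2*h^3 + 8*h^2 + 3*h - 7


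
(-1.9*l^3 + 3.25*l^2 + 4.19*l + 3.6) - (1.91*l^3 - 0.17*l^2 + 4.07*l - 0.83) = -3.81*l^3 + 3.42*l^2 + 0.12*l + 4.43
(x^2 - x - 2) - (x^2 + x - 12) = 10 - 2*x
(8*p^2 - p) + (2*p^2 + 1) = 10*p^2 - p + 1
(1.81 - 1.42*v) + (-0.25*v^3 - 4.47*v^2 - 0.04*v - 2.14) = -0.25*v^3 - 4.47*v^2 - 1.46*v - 0.33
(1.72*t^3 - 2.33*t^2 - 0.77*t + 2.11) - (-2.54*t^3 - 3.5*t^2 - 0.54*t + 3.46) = 4.26*t^3 + 1.17*t^2 - 0.23*t - 1.35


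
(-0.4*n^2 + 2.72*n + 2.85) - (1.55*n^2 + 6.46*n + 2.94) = -1.95*n^2 - 3.74*n - 0.0899999999999999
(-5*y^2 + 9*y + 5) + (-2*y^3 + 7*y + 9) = -2*y^3 - 5*y^2 + 16*y + 14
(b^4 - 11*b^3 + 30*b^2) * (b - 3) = b^5 - 14*b^4 + 63*b^3 - 90*b^2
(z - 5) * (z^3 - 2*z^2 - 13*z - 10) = z^4 - 7*z^3 - 3*z^2 + 55*z + 50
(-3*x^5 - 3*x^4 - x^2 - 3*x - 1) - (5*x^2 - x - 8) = -3*x^5 - 3*x^4 - 6*x^2 - 2*x + 7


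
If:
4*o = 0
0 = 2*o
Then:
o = 0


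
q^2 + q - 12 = (q - 3)*(q + 4)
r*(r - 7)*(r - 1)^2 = r^4 - 9*r^3 + 15*r^2 - 7*r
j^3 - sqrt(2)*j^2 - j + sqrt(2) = (j - 1)*(j + 1)*(j - sqrt(2))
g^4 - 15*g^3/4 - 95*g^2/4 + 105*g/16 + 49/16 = (g - 7)*(g - 1/2)*(g + 1/4)*(g + 7/2)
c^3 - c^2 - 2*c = c*(c - 2)*(c + 1)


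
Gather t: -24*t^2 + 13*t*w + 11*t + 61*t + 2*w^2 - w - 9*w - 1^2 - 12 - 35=-24*t^2 + t*(13*w + 72) + 2*w^2 - 10*w - 48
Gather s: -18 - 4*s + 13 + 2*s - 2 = -2*s - 7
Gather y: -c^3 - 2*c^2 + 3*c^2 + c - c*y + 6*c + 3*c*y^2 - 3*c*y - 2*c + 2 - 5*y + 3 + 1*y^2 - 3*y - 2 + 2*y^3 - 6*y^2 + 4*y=-c^3 + c^2 + 5*c + 2*y^3 + y^2*(3*c - 5) + y*(-4*c - 4) + 3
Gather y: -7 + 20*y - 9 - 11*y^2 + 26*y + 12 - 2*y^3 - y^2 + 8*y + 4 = -2*y^3 - 12*y^2 + 54*y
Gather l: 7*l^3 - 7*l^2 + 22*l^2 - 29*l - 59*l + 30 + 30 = 7*l^3 + 15*l^2 - 88*l + 60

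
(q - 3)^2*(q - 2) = q^3 - 8*q^2 + 21*q - 18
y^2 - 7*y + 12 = (y - 4)*(y - 3)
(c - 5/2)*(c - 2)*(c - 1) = c^3 - 11*c^2/2 + 19*c/2 - 5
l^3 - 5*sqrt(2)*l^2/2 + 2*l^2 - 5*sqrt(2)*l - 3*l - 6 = (l + 2)*(l - 3*sqrt(2))*(l + sqrt(2)/2)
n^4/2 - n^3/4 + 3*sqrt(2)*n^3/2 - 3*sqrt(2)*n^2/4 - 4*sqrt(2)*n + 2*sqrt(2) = (n/2 + sqrt(2))*(n - 1/2)*(n - sqrt(2))*(n + 2*sqrt(2))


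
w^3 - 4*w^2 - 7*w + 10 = (w - 5)*(w - 1)*(w + 2)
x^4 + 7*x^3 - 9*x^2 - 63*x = x*(x - 3)*(x + 3)*(x + 7)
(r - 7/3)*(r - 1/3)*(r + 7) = r^3 + 13*r^2/3 - 161*r/9 + 49/9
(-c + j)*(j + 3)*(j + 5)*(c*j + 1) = -c^2*j^3 - 8*c^2*j^2 - 15*c^2*j + c*j^4 + 8*c*j^3 + 14*c*j^2 - 8*c*j - 15*c + j^3 + 8*j^2 + 15*j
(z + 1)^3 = z^3 + 3*z^2 + 3*z + 1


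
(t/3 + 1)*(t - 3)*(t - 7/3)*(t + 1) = t^4/3 - 4*t^3/9 - 34*t^2/9 + 4*t + 7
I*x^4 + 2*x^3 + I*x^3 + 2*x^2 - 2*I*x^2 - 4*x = x*(x + 2)*(x - 2*I)*(I*x - I)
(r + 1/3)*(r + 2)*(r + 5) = r^3 + 22*r^2/3 + 37*r/3 + 10/3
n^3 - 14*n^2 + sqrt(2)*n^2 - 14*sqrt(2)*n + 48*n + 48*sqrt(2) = (n - 8)*(n - 6)*(n + sqrt(2))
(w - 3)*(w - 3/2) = w^2 - 9*w/2 + 9/2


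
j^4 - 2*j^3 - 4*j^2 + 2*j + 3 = (j - 3)*(j - 1)*(j + 1)^2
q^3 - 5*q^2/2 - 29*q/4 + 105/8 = (q - 7/2)*(q - 3/2)*(q + 5/2)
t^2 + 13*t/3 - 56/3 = (t - 8/3)*(t + 7)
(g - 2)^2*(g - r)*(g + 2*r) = g^4 + g^3*r - 4*g^3 - 2*g^2*r^2 - 4*g^2*r + 4*g^2 + 8*g*r^2 + 4*g*r - 8*r^2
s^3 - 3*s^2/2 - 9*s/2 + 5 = (s - 5/2)*(s - 1)*(s + 2)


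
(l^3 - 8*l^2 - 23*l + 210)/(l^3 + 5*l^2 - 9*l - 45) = (l^2 - 13*l + 42)/(l^2 - 9)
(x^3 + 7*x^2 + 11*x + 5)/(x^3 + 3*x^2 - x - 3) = (x^2 + 6*x + 5)/(x^2 + 2*x - 3)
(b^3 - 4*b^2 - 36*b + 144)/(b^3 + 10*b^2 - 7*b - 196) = (b^2 - 36)/(b^2 + 14*b + 49)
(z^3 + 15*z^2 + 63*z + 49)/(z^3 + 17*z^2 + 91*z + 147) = (z + 1)/(z + 3)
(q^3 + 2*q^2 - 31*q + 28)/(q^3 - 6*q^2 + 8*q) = (q^2 + 6*q - 7)/(q*(q - 2))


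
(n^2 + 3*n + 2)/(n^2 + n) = (n + 2)/n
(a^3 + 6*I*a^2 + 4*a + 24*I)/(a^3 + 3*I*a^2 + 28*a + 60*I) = (a - 2*I)/(a - 5*I)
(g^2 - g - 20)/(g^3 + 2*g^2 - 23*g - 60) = 1/(g + 3)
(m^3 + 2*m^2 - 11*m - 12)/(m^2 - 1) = (m^2 + m - 12)/(m - 1)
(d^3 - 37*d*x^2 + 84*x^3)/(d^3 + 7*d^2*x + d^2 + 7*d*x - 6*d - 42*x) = (d^2 - 7*d*x + 12*x^2)/(d^2 + d - 6)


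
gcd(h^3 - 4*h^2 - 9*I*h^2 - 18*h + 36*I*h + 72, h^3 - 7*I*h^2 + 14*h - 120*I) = h - 6*I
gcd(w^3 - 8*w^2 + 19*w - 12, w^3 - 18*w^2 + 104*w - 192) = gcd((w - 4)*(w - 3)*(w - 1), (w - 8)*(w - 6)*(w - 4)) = w - 4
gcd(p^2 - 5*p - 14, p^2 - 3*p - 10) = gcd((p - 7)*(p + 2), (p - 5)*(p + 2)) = p + 2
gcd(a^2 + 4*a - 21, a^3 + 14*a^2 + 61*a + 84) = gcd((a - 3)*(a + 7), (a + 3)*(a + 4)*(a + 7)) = a + 7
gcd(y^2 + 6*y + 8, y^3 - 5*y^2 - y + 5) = 1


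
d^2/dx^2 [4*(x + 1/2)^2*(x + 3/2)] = 24*x + 20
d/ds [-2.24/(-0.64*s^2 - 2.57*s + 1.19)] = (-2.8672*s - 5.7568)/(0.64*s^2 + 2.57*s - 1.19)^2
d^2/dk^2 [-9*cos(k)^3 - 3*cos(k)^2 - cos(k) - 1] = 31*cos(k)/4 + 6*cos(2*k) + 81*cos(3*k)/4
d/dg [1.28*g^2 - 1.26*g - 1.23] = 2.56*g - 1.26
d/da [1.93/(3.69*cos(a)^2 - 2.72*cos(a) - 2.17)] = (14.2434*cos(a) - 5.2496)*sin(a)/(-3.69*cos(a)^2 + 2.72*cos(a) + 2.17)^2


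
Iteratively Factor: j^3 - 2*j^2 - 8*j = (j)*(j^2 - 2*j - 8) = j*(j + 2)*(j - 4)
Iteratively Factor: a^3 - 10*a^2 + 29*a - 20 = (a - 5)*(a^2 - 5*a + 4) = (a - 5)*(a - 4)*(a - 1)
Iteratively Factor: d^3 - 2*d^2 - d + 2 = (d - 1)*(d^2 - d - 2) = (d - 1)*(d + 1)*(d - 2)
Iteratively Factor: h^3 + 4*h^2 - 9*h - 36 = (h + 4)*(h^2 - 9) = (h + 3)*(h + 4)*(h - 3)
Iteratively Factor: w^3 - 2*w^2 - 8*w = (w + 2)*(w^2 - 4*w) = w*(w + 2)*(w - 4)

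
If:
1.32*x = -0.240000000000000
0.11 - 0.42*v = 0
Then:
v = 0.26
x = -0.18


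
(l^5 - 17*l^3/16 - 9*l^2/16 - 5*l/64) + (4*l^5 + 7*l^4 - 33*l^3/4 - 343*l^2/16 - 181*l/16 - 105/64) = 5*l^5 + 7*l^4 - 149*l^3/16 - 22*l^2 - 729*l/64 - 105/64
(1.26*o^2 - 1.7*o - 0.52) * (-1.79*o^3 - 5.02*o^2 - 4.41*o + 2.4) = -2.2554*o^5 - 3.2822*o^4 + 3.9082*o^3 + 13.1314*o^2 - 1.7868*o - 1.248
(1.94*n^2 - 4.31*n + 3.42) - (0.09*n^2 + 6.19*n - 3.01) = 1.85*n^2 - 10.5*n + 6.43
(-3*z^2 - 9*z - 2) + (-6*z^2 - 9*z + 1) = -9*z^2 - 18*z - 1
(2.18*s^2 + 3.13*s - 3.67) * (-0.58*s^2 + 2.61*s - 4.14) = -1.2644*s^4 + 3.8744*s^3 + 1.2727*s^2 - 22.5369*s + 15.1938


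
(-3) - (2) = -5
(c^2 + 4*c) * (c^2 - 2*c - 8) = c^4 + 2*c^3 - 16*c^2 - 32*c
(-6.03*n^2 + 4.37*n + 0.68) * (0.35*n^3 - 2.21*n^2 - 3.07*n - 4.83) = -2.1105*n^5 + 14.8558*n^4 + 9.0924*n^3 + 14.2062*n^2 - 23.1947*n - 3.2844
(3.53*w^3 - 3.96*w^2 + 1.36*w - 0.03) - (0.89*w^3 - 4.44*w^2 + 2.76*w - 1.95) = 2.64*w^3 + 0.48*w^2 - 1.4*w + 1.92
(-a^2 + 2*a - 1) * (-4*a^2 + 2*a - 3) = 4*a^4 - 10*a^3 + 11*a^2 - 8*a + 3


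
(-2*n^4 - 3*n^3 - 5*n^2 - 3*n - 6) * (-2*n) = 4*n^5 + 6*n^4 + 10*n^3 + 6*n^2 + 12*n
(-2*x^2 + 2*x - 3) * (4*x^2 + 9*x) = -8*x^4 - 10*x^3 + 6*x^2 - 27*x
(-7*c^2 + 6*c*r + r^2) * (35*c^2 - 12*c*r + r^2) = -245*c^4 + 294*c^3*r - 44*c^2*r^2 - 6*c*r^3 + r^4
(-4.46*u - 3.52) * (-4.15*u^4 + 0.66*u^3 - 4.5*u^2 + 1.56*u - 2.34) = 18.509*u^5 + 11.6644*u^4 + 17.7468*u^3 + 8.8824*u^2 + 4.9452*u + 8.2368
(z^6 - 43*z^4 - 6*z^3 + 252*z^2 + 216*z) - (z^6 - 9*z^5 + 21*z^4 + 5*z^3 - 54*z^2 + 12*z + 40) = 9*z^5 - 64*z^4 - 11*z^3 + 306*z^2 + 204*z - 40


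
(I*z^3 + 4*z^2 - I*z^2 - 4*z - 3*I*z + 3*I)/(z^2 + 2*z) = (I*z^3 + z^2*(4 - I) - z*(4 + 3*I) + 3*I)/(z*(z + 2))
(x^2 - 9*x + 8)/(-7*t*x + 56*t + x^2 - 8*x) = (x - 1)/(-7*t + x)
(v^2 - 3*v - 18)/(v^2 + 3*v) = (v - 6)/v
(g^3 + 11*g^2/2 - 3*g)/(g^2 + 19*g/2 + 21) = g*(2*g - 1)/(2*g + 7)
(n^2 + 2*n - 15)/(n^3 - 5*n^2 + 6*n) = (n + 5)/(n*(n - 2))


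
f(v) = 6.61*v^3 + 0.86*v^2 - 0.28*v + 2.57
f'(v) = 19.83*v^2 + 1.72*v - 0.28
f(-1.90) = -39.13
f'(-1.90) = 68.04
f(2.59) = 122.46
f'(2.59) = 137.20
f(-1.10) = -4.88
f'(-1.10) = 21.82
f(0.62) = 4.30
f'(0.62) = 8.41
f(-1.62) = -22.82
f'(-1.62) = 48.98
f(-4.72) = -672.02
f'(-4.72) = 433.38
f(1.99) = 57.51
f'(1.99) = 81.67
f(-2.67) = -116.37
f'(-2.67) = 136.49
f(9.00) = 4888.40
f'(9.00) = 1621.43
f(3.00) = 187.94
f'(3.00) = 183.35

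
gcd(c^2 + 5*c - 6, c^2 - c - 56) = 1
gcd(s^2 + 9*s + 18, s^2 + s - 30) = s + 6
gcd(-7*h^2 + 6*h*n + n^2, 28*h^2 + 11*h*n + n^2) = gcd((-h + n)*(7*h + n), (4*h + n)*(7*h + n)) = 7*h + n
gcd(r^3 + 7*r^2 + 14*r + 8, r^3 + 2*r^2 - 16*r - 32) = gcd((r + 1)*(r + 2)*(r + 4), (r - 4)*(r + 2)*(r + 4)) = r^2 + 6*r + 8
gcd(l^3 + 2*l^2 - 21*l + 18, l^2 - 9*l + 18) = l - 3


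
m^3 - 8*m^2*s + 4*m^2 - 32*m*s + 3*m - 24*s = (m + 1)*(m + 3)*(m - 8*s)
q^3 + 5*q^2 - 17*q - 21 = (q - 3)*(q + 1)*(q + 7)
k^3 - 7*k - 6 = (k - 3)*(k + 1)*(k + 2)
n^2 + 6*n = n*(n + 6)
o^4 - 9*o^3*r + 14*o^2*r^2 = o^2*(o - 7*r)*(o - 2*r)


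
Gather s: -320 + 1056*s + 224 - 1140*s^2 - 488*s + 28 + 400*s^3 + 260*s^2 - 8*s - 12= 400*s^3 - 880*s^2 + 560*s - 80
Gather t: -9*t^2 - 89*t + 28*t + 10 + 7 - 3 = -9*t^2 - 61*t + 14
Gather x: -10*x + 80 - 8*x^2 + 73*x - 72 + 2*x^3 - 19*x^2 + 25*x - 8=2*x^3 - 27*x^2 + 88*x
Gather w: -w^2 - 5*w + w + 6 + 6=-w^2 - 4*w + 12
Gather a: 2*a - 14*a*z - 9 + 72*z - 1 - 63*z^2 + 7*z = a*(2 - 14*z) - 63*z^2 + 79*z - 10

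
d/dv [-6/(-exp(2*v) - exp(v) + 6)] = (-12*exp(v) - 6)*exp(v)/(exp(2*v) + exp(v) - 6)^2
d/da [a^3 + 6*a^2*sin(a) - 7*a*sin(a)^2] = 6*a^2*cos(a) + 3*a^2 + 12*a*sin(a) - 7*a*sin(2*a) - 7*sin(a)^2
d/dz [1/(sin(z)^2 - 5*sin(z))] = (5 - 2*sin(z))*cos(z)/((sin(z) - 5)^2*sin(z)^2)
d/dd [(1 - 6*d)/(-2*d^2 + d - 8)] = (12*d^2 - 6*d - (4*d - 1)*(6*d - 1) + 48)/(2*d^2 - d + 8)^2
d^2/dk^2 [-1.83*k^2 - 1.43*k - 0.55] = -3.66000000000000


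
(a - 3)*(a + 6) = a^2 + 3*a - 18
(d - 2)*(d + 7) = d^2 + 5*d - 14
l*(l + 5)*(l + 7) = l^3 + 12*l^2 + 35*l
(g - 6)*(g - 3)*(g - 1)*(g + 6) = g^4 - 4*g^3 - 33*g^2 + 144*g - 108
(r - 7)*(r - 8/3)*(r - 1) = r^3 - 32*r^2/3 + 85*r/3 - 56/3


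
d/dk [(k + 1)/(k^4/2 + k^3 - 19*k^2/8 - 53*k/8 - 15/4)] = 8*(-12*k^2 - 8*k + 23)/(16*k^6 + 32*k^5 - 168*k^4 - 424*k^3 + 289*k^2 + 1380*k + 900)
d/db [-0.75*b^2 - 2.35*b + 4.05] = -1.5*b - 2.35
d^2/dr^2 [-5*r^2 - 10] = -10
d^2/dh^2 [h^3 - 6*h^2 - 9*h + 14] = 6*h - 12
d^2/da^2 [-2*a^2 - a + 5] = -4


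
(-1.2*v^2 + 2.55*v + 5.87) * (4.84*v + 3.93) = -5.808*v^3 + 7.626*v^2 + 38.4323*v + 23.0691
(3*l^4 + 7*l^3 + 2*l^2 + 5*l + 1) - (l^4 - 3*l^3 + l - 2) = 2*l^4 + 10*l^3 + 2*l^2 + 4*l + 3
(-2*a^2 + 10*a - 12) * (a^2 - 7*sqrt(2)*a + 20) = -2*a^4 + 10*a^3 + 14*sqrt(2)*a^3 - 70*sqrt(2)*a^2 - 52*a^2 + 84*sqrt(2)*a + 200*a - 240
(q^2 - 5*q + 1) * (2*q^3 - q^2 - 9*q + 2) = 2*q^5 - 11*q^4 - 2*q^3 + 46*q^2 - 19*q + 2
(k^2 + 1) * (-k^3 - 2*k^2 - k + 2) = -k^5 - 2*k^4 - 2*k^3 - k + 2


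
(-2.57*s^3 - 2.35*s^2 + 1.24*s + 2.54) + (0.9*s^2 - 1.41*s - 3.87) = -2.57*s^3 - 1.45*s^2 - 0.17*s - 1.33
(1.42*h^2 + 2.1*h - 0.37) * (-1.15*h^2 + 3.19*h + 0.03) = -1.633*h^4 + 2.1148*h^3 + 7.1671*h^2 - 1.1173*h - 0.0111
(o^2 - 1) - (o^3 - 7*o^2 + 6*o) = -o^3 + 8*o^2 - 6*o - 1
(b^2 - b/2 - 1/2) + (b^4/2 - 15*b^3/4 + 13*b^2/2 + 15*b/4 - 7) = b^4/2 - 15*b^3/4 + 15*b^2/2 + 13*b/4 - 15/2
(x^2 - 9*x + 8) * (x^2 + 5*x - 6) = x^4 - 4*x^3 - 43*x^2 + 94*x - 48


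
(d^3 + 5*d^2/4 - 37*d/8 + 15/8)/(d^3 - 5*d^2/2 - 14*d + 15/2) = (d - 5/4)/(d - 5)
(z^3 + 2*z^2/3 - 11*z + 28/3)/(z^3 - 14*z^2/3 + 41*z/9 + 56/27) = 9*(z^2 + 3*z - 4)/(9*z^2 - 21*z - 8)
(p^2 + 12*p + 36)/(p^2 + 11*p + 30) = (p + 6)/(p + 5)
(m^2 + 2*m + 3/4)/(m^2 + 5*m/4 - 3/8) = 2*(2*m + 1)/(4*m - 1)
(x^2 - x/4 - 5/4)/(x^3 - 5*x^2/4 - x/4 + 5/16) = 4*(x + 1)/(4*x^2 - 1)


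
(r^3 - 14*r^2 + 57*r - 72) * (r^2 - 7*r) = r^5 - 21*r^4 + 155*r^3 - 471*r^2 + 504*r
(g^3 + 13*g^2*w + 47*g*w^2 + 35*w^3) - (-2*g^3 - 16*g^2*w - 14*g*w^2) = 3*g^3 + 29*g^2*w + 61*g*w^2 + 35*w^3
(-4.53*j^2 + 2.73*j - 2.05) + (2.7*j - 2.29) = -4.53*j^2 + 5.43*j - 4.34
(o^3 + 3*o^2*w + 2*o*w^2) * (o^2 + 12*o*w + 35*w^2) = o^5 + 15*o^4*w + 73*o^3*w^2 + 129*o^2*w^3 + 70*o*w^4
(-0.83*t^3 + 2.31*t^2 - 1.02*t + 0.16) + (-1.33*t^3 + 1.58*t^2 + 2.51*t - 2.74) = -2.16*t^3 + 3.89*t^2 + 1.49*t - 2.58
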